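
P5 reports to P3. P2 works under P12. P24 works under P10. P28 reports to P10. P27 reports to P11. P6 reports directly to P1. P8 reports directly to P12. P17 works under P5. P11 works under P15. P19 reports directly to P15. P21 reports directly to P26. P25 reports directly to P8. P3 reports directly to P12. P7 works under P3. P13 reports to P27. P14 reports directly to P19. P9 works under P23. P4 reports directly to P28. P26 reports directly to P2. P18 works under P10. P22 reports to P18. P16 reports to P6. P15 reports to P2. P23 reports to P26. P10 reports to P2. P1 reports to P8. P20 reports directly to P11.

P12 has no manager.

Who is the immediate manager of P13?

P27

P13 reports directly to P27.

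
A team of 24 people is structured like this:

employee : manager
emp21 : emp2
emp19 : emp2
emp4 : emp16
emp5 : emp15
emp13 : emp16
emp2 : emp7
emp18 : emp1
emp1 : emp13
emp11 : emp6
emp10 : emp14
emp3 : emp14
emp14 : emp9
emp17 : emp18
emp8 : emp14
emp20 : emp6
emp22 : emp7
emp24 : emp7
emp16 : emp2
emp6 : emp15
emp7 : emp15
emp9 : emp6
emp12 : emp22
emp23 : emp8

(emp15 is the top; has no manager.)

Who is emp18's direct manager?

emp1

emp18 reports directly to emp1.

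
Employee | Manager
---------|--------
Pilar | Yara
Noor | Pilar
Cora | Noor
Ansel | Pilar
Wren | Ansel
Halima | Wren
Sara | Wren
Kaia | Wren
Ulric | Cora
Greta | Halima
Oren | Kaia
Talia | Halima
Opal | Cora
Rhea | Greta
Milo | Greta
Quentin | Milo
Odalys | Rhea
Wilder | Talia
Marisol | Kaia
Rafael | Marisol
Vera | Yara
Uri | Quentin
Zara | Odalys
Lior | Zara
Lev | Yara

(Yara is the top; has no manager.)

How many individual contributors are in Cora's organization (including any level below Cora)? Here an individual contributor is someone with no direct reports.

The people in Cora's organization with no one reporting to them are Opal, Ulric. That is 2.

2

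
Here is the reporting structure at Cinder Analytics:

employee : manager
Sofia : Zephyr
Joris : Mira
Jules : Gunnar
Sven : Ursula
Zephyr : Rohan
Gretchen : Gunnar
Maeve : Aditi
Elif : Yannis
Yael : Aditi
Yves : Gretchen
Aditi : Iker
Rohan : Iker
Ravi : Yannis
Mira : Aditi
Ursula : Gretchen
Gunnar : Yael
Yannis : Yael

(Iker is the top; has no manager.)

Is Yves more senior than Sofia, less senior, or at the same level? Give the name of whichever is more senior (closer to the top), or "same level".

Sofia

Yves is 5 levels below Iker; Sofia is 3. Sofia is higher.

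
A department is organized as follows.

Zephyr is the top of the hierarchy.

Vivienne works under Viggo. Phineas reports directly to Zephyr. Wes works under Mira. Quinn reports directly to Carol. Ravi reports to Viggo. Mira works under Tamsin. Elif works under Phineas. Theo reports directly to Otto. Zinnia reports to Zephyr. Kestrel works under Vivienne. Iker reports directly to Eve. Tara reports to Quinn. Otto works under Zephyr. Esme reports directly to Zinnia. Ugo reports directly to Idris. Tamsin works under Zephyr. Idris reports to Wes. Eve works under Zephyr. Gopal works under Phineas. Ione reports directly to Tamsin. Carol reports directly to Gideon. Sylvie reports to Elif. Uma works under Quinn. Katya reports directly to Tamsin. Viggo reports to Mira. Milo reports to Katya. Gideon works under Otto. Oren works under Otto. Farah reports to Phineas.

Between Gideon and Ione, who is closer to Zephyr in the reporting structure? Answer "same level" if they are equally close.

Both Gideon and Ione are 2 levels below Zephyr.

same level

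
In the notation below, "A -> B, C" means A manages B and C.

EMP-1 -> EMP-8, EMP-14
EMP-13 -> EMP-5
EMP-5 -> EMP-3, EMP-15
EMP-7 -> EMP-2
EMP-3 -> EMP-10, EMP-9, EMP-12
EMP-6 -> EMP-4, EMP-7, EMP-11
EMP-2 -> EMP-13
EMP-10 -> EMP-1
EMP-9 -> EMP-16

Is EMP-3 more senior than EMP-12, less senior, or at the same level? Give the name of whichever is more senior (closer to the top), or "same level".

EMP-3 is 5 levels below EMP-6; EMP-12 is 6. EMP-3 is higher.

EMP-3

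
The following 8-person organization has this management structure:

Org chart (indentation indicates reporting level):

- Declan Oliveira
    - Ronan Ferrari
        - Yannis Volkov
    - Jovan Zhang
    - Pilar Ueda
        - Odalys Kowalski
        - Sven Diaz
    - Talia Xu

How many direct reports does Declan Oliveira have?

Declan Oliveira directly manages Ronan Ferrari, Jovan Zhang, Pilar Ueda, Talia Xu. That is 4 direct reports.

4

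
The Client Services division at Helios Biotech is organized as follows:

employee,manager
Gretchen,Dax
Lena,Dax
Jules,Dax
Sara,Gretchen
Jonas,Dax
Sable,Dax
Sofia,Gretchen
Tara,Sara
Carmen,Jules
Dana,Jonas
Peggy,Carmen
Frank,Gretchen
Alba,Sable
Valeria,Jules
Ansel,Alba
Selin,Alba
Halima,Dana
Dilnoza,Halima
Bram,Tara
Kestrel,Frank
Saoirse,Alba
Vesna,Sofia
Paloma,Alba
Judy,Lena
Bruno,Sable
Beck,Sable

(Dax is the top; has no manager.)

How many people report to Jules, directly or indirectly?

3

Jules directly manages Carmen, Valeria. Under Carmen: Peggy (1). Valeria has no reports. So Jules's organization is 2 direct reports plus everyone under them: 2 + 1 = 3.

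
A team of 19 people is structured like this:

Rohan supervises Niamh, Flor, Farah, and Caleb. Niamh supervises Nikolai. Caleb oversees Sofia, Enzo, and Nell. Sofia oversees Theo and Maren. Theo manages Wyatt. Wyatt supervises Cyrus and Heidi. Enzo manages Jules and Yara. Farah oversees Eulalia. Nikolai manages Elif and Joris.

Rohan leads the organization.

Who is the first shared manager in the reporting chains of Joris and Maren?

Joris's chain of managers is Nikolai, Niamh, Rohan. Maren's chain of managers is Sofia, Caleb, Rohan. The first manager that appears in both chains is Rohan.

Rohan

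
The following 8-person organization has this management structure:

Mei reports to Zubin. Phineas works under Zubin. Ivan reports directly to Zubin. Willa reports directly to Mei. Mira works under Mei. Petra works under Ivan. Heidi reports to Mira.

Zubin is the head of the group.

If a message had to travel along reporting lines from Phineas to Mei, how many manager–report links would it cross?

Phineas is 1 level below Zubin, and Mei is 1 level below Zubin (their lowest common manager). The shortest path runs up from Phineas to Zubin and back down to Mei: 1 + 1 = 2 links.

2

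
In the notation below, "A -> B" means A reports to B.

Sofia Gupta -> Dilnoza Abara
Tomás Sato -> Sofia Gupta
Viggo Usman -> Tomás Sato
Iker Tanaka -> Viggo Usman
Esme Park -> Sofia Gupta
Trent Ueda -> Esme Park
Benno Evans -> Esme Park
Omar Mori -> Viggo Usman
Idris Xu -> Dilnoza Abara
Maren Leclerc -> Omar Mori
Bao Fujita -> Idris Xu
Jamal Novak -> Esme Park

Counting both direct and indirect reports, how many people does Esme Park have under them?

3

Esme Park directly manages Trent Ueda, Benno Evans, Jamal Novak. Trent Ueda has no reports. Benno Evans has no reports. Jamal Novak has no reports. So Esme Park's organization is 3 direct reports plus everyone under them: 1 + 1 + 1 = 3.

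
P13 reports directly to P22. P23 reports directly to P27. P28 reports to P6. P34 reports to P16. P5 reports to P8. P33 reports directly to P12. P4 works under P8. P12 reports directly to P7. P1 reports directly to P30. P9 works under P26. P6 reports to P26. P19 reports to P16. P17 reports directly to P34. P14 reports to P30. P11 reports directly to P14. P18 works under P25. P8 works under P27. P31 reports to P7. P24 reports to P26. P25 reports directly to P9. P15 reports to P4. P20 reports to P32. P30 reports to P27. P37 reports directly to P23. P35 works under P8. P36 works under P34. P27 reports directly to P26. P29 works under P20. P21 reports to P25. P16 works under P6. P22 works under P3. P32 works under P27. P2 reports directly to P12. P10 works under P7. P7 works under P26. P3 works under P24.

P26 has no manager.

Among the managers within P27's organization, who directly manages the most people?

P27

Direct-report counts within P27's organization: P27 has 4; P23 has 1; P32 has 1; P20 has 1; P30 has 2; P14 has 1; P8 has 3; P4 has 1. The largest is 4, held by P27.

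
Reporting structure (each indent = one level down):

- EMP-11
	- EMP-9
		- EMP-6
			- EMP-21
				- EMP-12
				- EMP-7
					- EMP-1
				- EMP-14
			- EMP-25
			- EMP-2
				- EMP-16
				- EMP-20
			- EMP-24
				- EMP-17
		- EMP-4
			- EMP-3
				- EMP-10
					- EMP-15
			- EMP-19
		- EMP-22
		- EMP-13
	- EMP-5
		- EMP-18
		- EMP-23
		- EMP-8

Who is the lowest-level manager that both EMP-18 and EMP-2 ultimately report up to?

EMP-18's chain of managers is EMP-5, EMP-11. EMP-2's chain of managers is EMP-6, EMP-9, EMP-11. The first manager that appears in both chains is EMP-11.

EMP-11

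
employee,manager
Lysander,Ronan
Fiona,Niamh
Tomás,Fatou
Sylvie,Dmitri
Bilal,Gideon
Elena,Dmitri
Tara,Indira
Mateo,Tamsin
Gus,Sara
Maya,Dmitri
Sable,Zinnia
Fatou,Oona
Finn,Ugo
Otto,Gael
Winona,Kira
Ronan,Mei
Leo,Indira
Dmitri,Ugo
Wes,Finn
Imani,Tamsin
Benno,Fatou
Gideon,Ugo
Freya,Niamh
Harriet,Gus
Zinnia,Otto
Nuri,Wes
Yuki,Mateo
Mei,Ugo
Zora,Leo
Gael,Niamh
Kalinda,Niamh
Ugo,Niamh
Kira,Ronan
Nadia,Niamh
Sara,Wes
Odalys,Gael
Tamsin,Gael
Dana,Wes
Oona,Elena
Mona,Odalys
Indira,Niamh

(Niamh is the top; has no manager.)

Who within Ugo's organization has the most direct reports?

Ugo

Direct-report counts within Ugo's organization: Ugo has 4; Gideon has 1; Mei has 1; Ronan has 2; Kira has 1; Finn has 1; Wes has 3; Sara has 1; Gus has 1; Dmitri has 3; Elena has 1; Oona has 1; Fatou has 2. The largest is 4, held by Ugo.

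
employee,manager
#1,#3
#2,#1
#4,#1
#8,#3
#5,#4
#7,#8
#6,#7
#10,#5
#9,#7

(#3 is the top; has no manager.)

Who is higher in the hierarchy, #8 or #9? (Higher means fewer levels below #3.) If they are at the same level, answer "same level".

#8

#8 is 1 level below #3; #9 is 3. #8 is higher.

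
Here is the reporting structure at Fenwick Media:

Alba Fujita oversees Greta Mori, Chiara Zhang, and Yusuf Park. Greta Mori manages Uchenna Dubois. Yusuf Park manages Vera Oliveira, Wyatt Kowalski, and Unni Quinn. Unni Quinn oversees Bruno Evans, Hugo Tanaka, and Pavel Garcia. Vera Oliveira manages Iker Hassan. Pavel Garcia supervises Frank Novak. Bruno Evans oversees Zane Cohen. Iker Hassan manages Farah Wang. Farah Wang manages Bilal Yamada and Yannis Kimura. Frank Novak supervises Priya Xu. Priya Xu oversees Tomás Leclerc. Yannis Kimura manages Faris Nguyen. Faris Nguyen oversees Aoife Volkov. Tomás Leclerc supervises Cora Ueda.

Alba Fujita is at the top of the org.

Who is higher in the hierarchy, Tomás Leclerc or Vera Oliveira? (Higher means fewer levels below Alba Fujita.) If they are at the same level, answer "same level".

Tomás Leclerc is 6 levels below Alba Fujita; Vera Oliveira is 2. Vera Oliveira is higher.

Vera Oliveira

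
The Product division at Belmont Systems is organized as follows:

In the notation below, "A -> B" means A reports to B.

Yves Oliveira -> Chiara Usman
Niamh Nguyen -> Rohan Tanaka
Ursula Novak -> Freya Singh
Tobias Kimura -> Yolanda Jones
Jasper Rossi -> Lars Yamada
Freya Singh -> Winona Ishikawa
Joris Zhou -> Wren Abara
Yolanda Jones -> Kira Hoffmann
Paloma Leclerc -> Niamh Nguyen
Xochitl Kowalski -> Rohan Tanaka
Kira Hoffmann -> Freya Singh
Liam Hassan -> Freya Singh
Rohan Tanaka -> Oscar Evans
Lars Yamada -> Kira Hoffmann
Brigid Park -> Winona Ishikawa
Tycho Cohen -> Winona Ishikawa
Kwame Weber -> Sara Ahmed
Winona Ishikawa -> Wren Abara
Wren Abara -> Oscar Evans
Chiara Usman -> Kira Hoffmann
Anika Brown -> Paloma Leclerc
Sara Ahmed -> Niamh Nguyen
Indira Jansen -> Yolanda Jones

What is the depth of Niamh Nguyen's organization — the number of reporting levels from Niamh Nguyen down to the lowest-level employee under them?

2

The longest chain under Niamh Nguyen runs Niamh Nguyen → Sara Ahmed → Kwame Weber, which is 2 levels below Niamh Nguyen.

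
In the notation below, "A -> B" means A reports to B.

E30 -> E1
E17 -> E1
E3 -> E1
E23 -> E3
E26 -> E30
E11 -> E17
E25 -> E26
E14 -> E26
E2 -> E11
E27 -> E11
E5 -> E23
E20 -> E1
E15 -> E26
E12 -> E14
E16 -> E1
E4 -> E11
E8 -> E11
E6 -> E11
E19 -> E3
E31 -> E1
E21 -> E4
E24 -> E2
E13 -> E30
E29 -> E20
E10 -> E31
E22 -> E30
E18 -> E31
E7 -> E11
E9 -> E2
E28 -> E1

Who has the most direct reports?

Direct-report counts: E1 has 7; E31 has 2; E20 has 1; E3 has 2; E23 has 1; E17 has 1; E11 has 6; E4 has 1; E2 has 2; E30 has 3; E26 has 3; E14 has 1. The largest is 7, held by E1.

E1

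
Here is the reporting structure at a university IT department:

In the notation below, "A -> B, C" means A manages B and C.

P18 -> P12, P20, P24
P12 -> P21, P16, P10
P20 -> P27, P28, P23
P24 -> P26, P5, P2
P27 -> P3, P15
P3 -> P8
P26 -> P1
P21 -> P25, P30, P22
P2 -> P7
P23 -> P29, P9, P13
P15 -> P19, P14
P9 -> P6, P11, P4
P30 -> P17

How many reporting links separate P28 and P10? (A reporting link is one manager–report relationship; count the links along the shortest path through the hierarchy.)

P28 is 2 levels below P18, and P10 is 2 levels below P18 (their lowest common manager). The shortest path runs up from P28 to P18 and back down to P10: 2 + 2 = 4 links.

4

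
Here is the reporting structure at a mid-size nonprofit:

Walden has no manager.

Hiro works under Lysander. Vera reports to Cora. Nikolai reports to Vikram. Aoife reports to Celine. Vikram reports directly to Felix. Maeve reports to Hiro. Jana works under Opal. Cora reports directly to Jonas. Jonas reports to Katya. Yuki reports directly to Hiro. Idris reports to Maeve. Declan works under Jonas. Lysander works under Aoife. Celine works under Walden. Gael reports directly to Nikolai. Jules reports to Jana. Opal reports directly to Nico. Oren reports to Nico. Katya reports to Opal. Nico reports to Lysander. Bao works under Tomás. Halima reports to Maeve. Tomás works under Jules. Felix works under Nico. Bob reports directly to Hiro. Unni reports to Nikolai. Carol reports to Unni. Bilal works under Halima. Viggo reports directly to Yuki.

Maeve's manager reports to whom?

Maeve reports to Hiro, and Hiro reports to Lysander. So Maeve's skip-level manager is Lysander.

Lysander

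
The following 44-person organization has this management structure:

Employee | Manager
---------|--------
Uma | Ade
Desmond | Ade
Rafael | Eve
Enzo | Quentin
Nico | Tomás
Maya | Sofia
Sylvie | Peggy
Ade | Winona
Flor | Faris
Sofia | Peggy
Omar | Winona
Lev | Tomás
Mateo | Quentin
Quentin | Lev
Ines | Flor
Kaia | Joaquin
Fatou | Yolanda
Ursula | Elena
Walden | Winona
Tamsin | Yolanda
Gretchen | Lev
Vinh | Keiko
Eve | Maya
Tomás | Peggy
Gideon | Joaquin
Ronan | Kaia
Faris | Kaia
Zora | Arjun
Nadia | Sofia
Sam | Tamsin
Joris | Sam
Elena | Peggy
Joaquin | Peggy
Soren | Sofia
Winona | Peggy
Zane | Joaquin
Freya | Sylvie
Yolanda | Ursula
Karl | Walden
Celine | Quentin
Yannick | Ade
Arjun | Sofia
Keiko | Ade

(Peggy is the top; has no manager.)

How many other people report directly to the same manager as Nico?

Nico reports to Tomás. Tomás's other direct reports are Lev — 1 peer.

1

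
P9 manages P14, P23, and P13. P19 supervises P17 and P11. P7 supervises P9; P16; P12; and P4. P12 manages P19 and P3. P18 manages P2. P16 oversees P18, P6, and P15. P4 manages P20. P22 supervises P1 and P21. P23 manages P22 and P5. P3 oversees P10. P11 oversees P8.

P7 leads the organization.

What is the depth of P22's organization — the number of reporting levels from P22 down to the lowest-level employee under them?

1

The longest chain under P22 runs P22 → P21, which is 1 level below P22.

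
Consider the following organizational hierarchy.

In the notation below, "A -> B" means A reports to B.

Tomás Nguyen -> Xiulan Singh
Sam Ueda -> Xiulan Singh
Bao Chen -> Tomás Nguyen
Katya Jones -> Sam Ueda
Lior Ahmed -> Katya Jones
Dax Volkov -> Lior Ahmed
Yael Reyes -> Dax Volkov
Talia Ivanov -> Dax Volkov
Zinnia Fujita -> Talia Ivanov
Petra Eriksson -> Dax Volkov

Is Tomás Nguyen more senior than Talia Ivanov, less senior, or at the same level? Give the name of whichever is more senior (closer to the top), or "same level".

Tomás Nguyen is 1 level below Xiulan Singh; Talia Ivanov is 5. Tomás Nguyen is higher.

Tomás Nguyen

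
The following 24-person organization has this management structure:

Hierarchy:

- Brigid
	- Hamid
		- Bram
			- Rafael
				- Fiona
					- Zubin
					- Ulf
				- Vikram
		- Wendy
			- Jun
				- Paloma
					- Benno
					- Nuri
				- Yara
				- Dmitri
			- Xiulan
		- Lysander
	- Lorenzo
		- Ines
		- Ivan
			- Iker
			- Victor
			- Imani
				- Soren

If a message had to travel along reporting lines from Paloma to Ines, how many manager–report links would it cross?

6

Paloma is 4 levels below Brigid, and Ines is 2 levels below Brigid (their lowest common manager). The shortest path runs up from Paloma to Brigid and back down to Ines: 4 + 2 = 6 links.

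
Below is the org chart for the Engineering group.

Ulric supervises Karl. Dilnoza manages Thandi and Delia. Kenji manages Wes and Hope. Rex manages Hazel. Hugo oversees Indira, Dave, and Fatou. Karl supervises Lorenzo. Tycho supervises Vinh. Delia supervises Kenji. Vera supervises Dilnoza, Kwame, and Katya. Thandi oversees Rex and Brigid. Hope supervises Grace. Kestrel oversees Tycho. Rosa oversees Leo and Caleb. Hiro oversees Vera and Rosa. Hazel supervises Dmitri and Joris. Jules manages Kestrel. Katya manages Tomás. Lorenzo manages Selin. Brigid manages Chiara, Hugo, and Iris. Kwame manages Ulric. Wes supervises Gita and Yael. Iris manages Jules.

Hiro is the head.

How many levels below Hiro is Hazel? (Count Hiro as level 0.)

5

Chain from Hazel up to Hiro: Hazel → Rex → Thandi → Dilnoza → Vera → Hiro. That is 5 steps up, so Hazel is 5 levels below Hiro.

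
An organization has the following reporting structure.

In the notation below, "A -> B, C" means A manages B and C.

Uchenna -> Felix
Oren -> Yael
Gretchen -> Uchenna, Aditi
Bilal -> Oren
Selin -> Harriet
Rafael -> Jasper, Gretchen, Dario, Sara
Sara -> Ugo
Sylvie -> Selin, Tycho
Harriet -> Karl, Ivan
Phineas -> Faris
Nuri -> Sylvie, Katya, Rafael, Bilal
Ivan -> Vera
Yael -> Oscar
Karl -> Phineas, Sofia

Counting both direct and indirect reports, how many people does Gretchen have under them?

3

Gretchen directly manages Uchenna, Aditi. Under Uchenna: Felix (1). Aditi has no reports. So Gretchen's organization is 2 direct reports plus everyone under them: 2 + 1 = 3.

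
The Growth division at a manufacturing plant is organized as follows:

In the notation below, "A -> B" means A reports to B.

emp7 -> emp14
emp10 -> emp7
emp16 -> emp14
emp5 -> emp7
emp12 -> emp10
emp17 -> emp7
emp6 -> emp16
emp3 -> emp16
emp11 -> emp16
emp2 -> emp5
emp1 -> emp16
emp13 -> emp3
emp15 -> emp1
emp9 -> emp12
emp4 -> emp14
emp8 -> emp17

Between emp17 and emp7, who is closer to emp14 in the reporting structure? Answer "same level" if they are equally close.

emp17 is 2 levels below emp14; emp7 is 1. emp7 is higher.

emp7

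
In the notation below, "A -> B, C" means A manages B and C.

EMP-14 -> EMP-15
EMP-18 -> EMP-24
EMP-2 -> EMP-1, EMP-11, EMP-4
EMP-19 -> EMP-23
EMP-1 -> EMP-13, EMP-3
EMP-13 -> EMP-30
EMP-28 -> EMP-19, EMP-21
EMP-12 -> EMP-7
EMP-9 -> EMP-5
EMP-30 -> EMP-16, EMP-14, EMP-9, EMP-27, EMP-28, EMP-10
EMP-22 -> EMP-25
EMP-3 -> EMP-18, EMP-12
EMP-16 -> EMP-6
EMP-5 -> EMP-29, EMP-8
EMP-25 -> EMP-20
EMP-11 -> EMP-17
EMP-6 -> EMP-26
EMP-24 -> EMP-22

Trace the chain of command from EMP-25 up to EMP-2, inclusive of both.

EMP-25 -> EMP-22 -> EMP-24 -> EMP-18 -> EMP-3 -> EMP-1 -> EMP-2

EMP-25 reports to EMP-22. EMP-22 reports to EMP-24. EMP-24 reports to EMP-18. EMP-18 reports to EMP-3. EMP-3 reports to EMP-1. EMP-1 reports to EMP-2. EMP-2 is at the top.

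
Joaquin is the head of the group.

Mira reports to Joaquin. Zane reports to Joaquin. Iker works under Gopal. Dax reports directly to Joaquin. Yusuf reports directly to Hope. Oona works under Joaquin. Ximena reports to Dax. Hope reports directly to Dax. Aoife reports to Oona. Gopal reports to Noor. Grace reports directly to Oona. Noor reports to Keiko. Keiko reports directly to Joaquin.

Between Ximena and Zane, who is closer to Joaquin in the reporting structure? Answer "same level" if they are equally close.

Ximena is 2 levels below Joaquin; Zane is 1. Zane is higher.

Zane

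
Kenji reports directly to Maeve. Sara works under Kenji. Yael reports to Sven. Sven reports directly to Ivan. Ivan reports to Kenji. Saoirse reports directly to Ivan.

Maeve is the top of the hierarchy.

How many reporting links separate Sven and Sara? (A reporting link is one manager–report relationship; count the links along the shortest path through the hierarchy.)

3

Sven is 2 levels below Kenji, and Sara is 1 level below Kenji (their lowest common manager). The shortest path runs up from Sven to Kenji and back down to Sara: 2 + 1 = 3 links.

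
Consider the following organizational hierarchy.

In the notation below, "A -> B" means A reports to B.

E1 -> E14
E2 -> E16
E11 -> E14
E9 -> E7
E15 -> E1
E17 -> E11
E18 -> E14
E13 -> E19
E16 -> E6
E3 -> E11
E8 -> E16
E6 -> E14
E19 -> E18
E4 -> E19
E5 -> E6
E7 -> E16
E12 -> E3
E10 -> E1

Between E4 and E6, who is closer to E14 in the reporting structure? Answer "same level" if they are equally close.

E4 is 3 levels below E14; E6 is 1. E6 is higher.

E6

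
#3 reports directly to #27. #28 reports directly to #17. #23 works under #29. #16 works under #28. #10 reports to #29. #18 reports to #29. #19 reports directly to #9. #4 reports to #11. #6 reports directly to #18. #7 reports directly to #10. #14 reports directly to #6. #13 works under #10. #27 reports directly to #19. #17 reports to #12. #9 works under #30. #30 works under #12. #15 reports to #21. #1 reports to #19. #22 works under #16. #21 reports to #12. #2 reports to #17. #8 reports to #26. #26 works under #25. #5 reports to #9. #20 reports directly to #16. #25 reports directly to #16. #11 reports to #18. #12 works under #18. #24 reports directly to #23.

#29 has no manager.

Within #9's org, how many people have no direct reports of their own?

3

The people in #9's organization with no one reporting to them are #5, #3, #1. That is 3.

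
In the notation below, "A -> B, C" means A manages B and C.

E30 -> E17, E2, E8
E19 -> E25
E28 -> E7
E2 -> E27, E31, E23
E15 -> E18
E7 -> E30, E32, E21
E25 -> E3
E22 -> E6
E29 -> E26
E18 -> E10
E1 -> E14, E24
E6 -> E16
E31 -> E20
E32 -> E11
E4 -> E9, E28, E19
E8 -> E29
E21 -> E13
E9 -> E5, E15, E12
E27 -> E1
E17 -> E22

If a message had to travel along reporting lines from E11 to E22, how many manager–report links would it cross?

E11 is 2 levels below E7, and E22 is 3 levels below E7 (their lowest common manager). The shortest path runs up from E11 to E7 and back down to E22: 2 + 3 = 5 links.

5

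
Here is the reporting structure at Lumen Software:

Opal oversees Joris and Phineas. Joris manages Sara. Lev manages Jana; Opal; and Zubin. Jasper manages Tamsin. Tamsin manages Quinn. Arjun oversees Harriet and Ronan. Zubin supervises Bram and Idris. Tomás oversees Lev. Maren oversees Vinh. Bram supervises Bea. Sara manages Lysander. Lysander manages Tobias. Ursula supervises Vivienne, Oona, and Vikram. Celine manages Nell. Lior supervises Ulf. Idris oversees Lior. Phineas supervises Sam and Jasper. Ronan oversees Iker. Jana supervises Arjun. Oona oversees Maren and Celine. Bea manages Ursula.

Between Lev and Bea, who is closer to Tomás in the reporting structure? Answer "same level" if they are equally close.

Lev

Lev is 1 level below Tomás; Bea is 4. Lev is higher.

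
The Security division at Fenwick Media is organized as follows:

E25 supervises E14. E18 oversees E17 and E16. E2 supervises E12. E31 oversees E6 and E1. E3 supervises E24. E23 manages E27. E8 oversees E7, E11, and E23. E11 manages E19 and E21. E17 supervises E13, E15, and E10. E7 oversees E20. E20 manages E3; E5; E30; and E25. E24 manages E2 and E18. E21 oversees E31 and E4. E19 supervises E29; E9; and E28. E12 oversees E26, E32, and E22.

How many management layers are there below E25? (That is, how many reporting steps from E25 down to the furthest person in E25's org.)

The longest chain under E25 runs E25 → E14, which is 1 level below E25.

1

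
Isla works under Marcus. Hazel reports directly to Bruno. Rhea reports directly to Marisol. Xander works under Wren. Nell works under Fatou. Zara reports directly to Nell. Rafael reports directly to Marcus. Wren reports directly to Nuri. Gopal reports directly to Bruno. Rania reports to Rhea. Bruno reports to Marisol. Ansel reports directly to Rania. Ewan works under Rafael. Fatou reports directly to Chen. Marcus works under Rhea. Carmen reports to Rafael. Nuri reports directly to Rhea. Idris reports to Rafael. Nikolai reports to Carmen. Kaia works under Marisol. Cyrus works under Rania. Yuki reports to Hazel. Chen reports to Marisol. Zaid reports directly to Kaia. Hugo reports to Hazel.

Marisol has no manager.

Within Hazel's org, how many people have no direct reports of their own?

The people in Hazel's organization with no one reporting to them are Hugo, Yuki. That is 2.

2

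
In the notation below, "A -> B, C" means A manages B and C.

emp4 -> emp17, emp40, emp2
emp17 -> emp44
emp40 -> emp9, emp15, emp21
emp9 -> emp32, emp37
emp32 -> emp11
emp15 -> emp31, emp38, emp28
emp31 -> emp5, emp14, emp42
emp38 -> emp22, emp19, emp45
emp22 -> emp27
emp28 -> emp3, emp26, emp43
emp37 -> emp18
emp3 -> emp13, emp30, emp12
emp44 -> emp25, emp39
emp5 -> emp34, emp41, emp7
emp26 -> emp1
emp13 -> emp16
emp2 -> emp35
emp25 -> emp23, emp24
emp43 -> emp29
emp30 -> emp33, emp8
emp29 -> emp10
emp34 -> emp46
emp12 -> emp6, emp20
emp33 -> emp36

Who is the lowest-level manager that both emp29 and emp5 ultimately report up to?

emp15

emp29's chain of managers is emp43, emp28, emp15, emp40, emp4. emp5's chain of managers is emp31, emp15, emp40, emp4. The first manager that appears in both chains is emp15.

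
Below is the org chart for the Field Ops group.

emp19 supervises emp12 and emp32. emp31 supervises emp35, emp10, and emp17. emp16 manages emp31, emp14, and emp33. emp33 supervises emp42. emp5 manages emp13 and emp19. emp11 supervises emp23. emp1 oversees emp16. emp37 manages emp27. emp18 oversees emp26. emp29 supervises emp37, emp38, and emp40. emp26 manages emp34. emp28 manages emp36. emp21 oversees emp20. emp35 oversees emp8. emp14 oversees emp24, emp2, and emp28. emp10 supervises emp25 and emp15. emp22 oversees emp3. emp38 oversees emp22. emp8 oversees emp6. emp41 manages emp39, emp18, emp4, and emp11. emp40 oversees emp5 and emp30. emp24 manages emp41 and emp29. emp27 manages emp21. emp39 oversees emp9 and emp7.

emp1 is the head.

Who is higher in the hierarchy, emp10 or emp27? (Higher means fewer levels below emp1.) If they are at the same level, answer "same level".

emp10 is 3 levels below emp1; emp27 is 6. emp10 is higher.

emp10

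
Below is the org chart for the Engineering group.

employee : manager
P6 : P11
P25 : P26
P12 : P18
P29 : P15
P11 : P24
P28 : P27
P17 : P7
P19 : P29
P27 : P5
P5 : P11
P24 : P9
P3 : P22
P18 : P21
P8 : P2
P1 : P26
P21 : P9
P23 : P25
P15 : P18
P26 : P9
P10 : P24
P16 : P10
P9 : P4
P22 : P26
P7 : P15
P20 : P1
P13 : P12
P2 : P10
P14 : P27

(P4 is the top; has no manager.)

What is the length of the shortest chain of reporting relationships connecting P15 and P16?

6

P15 is 3 levels below P9, and P16 is 3 levels below P9 (their lowest common manager). The shortest path runs up from P15 to P9 and back down to P16: 3 + 3 = 6 links.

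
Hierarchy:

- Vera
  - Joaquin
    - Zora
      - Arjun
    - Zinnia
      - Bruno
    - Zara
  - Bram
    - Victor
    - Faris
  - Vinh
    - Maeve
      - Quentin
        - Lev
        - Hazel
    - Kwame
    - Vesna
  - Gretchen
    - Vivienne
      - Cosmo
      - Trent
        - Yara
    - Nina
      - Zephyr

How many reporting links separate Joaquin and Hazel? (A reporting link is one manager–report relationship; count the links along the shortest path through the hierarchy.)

Joaquin is 1 level below Vera, and Hazel is 4 levels below Vera (their lowest common manager). The shortest path runs up from Joaquin to Vera and back down to Hazel: 1 + 4 = 5 links.

5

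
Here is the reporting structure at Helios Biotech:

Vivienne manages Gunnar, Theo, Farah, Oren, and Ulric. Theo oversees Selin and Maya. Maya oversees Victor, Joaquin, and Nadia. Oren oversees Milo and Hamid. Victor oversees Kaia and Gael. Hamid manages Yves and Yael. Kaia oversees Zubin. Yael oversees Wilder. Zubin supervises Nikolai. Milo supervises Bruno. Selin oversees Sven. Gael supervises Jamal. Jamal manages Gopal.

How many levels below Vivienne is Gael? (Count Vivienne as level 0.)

Chain from Gael up to Vivienne: Gael → Victor → Maya → Theo → Vivienne. That is 4 steps up, so Gael is 4 levels below Vivienne.

4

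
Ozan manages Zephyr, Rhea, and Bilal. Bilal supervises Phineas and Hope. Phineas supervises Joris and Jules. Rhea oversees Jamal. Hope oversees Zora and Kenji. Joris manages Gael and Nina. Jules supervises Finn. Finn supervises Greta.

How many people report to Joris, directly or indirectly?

2

Joris directly manages Gael, Nina. Gael has no reports. Nina has no reports. So Joris's organization is 2 direct reports plus everyone under them: 1 + 1 = 2.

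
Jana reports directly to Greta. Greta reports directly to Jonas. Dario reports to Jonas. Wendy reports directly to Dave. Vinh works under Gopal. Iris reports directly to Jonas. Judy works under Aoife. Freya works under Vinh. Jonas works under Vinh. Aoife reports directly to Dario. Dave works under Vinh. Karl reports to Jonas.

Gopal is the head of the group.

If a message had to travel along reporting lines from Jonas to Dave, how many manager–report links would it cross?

2

Jonas is 1 level below Vinh, and Dave is 1 level below Vinh (their lowest common manager). The shortest path runs up from Jonas to Vinh and back down to Dave: 1 + 1 = 2 links.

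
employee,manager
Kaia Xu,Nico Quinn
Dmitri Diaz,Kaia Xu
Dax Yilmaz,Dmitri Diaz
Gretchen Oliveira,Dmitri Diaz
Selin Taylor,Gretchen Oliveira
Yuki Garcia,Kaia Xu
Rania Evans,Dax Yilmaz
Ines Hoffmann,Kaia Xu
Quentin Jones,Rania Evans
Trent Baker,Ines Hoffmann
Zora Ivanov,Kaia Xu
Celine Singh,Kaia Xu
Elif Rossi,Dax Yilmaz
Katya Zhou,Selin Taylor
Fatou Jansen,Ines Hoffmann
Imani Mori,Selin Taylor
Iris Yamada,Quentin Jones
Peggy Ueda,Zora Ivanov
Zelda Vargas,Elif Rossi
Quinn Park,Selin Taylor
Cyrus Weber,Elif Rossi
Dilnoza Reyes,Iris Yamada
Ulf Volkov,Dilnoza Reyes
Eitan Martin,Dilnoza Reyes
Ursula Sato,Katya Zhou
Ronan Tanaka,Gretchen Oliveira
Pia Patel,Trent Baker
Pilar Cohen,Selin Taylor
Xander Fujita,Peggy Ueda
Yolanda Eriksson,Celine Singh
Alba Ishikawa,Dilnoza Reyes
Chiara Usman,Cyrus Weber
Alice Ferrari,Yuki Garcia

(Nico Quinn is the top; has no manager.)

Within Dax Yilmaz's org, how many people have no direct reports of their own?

5

The people in Dax Yilmaz's organization with no one reporting to them are Chiara Usman, Zelda Vargas, Alba Ishikawa, Eitan Martin, Ulf Volkov. That is 5.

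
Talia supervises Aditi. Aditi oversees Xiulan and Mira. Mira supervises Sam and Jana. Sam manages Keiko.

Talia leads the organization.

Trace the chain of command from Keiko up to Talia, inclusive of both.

Keiko reports to Sam. Sam reports to Mira. Mira reports to Aditi. Aditi reports to Talia. Talia is at the top.

Keiko -> Sam -> Mira -> Aditi -> Talia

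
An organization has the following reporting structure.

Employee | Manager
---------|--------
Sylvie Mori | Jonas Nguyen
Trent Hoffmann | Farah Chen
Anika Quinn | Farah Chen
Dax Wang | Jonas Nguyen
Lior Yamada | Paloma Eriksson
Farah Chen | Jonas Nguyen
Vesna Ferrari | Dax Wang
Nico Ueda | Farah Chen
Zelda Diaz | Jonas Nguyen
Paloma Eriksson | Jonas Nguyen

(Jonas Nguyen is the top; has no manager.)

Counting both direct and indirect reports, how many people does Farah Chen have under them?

Farah Chen directly manages Trent Hoffmann, Nico Ueda, Anika Quinn. Trent Hoffmann has no reports. Nico Ueda has no reports. Anika Quinn has no reports. So Farah Chen's organization is 3 direct reports plus everyone under them: 1 + 1 + 1 = 3.

3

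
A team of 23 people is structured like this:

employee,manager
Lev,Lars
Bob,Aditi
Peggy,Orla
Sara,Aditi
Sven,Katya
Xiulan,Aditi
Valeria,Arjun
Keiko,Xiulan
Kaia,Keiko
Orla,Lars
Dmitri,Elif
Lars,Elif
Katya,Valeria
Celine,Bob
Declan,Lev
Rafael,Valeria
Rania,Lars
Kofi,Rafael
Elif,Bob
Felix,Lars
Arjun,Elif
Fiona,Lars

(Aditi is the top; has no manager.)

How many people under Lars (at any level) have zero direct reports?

5

The people in Lars's organization with no one reporting to them are Fiona, Rania, Declan, Felix, Peggy. That is 5.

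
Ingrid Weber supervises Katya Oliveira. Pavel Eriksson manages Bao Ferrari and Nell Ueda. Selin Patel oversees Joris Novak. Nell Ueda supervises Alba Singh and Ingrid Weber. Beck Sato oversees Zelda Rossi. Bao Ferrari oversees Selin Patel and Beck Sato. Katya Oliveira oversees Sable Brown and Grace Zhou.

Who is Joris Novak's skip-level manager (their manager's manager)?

Bao Ferrari

Joris Novak reports to Selin Patel, and Selin Patel reports to Bao Ferrari. So Joris Novak's skip-level manager is Bao Ferrari.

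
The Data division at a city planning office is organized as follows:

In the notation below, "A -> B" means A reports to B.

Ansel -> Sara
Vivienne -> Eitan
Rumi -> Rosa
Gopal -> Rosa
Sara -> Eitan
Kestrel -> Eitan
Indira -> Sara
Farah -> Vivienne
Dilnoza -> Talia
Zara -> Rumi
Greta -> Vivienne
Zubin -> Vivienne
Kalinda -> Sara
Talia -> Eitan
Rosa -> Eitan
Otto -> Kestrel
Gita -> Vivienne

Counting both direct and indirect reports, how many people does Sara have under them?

Sara directly manages Ansel, Indira, Kalinda. Ansel has no reports. Indira has no reports. Kalinda has no reports. So Sara's organization is 3 direct reports plus everyone under them: 1 + 1 + 1 = 3.

3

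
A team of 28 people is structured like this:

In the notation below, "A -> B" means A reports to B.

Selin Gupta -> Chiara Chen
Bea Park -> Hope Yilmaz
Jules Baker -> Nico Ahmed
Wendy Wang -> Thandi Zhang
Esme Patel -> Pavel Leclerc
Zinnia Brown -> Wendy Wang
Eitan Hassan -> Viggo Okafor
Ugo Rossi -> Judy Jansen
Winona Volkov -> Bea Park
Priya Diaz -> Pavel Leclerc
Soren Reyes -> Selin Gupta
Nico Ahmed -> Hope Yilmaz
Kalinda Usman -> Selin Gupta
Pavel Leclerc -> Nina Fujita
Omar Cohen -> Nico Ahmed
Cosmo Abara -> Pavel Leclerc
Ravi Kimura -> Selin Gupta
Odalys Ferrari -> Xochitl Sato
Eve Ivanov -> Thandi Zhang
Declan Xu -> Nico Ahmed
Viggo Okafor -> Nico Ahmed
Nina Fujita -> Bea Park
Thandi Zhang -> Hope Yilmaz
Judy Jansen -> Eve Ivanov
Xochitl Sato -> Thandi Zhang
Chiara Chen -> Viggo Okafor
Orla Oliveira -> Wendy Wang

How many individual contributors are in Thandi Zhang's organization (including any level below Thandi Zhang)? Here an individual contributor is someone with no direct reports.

The people in Thandi Zhang's organization with no one reporting to them are Odalys Ferrari, Zinnia Brown, Orla Oliveira, Ugo Rossi. That is 4.

4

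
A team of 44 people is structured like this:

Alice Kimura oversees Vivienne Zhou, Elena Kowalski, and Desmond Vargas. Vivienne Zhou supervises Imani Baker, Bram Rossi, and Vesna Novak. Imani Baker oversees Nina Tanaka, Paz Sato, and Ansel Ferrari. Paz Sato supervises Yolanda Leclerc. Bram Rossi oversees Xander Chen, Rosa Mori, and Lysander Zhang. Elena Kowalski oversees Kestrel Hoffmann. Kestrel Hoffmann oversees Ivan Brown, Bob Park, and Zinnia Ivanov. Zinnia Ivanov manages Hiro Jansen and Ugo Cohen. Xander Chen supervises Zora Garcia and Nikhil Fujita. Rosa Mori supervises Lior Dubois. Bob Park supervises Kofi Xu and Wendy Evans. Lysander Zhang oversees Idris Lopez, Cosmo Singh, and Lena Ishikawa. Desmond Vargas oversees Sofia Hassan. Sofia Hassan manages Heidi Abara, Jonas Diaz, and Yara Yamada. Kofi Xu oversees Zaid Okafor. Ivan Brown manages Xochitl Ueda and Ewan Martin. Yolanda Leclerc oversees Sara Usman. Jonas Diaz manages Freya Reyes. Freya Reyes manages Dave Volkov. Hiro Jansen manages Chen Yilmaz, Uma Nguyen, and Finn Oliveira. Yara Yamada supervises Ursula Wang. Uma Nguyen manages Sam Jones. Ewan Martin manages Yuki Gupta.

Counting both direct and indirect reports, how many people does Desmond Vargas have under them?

Desmond Vargas directly manages Sofia Hassan. Under Sofia Hassan: Yara Yamada, Ursula Wang, Jonas Diaz, Freya Reyes, Dave Volkov, Heidi Abara (6). That's 7 in total.

7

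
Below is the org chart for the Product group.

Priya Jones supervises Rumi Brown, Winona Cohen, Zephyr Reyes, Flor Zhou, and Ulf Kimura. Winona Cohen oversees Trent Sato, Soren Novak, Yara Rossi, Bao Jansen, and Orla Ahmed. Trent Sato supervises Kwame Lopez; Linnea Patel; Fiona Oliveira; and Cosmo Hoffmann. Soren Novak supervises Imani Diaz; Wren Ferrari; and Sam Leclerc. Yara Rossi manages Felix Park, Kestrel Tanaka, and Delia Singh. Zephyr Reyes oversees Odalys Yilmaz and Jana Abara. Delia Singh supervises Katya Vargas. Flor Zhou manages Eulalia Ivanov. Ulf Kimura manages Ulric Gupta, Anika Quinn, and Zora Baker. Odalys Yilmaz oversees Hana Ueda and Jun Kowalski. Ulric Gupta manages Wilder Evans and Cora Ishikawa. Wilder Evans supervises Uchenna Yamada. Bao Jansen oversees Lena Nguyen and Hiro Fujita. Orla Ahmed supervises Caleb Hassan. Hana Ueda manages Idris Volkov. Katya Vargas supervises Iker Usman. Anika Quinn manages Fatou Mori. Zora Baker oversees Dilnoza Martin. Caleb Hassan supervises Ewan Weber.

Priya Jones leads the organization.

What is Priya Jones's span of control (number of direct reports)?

5

Priya Jones directly manages Winona Cohen, Zephyr Reyes, Flor Zhou, Ulf Kimura, Rumi Brown. That is 5 direct reports.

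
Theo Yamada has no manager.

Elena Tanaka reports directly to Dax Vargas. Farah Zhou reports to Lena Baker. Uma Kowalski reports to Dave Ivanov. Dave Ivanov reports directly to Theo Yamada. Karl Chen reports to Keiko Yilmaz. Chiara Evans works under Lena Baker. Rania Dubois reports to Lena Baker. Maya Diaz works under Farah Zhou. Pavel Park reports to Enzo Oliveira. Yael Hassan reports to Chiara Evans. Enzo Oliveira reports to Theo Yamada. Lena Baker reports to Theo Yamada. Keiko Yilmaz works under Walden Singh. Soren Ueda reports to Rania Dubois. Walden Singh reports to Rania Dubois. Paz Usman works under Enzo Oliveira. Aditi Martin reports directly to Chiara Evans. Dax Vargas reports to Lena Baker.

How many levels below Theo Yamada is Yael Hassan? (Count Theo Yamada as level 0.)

Chain from Yael Hassan up to Theo Yamada: Yael Hassan → Chiara Evans → Lena Baker → Theo Yamada. That is 3 steps up, so Yael Hassan is 3 levels below Theo Yamada.

3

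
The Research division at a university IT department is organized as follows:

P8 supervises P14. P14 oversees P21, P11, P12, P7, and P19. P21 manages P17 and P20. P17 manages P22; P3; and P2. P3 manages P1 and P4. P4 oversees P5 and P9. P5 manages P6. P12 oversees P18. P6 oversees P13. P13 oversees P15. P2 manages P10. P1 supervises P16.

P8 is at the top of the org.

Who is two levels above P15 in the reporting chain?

P15 reports to P13, and P13 reports to P6. So P15's skip-level manager is P6.

P6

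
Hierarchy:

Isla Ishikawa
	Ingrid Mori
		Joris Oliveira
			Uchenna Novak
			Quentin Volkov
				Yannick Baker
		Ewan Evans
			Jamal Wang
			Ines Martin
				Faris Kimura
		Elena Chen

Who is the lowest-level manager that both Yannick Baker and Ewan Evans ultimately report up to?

Ingrid Mori

Yannick Baker's chain of managers is Quentin Volkov, Joris Oliveira, Ingrid Mori, Isla Ishikawa. Ewan Evans's chain of managers is Ingrid Mori, Isla Ishikawa. The first manager that appears in both chains is Ingrid Mori.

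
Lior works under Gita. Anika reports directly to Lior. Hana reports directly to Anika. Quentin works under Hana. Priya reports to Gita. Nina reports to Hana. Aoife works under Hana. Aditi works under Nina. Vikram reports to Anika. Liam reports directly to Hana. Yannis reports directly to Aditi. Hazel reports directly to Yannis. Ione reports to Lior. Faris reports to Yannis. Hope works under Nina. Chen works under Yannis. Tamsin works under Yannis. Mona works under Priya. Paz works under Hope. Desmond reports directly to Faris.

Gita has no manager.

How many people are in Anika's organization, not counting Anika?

15

Anika directly manages Hana, Vikram. Under Hana: Liam, Aoife, Nina, Hope, Paz, Aditi, Yannis, Tamsin, Chen, Faris, Desmond, Hazel, Quentin (13). Vikram has no reports. So Anika's organization is 2 direct reports plus everyone under them: 14 + 1 = 15.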